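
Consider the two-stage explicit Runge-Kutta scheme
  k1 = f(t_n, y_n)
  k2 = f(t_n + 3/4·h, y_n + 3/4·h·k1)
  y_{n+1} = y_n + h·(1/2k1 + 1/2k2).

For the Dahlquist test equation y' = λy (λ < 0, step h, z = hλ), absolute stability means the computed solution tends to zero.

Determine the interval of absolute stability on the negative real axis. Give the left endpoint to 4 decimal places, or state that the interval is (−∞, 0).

Test eqn y'=λy, z=hλ:
  k1=λy_n ⇒ h·k1=z·y_n;  k2=λ(1+3/4z)y_n ⇒ h·k2=z(1+3/4z)y_n
  y_{n+1}/y_n = 1 + 1/2z + 1/2z(1+3/4z) = 1 + z + 3/8z²
  so R(z) = 1 + z + 3/8z².

Solve |R(x)|<1 on ℝ⁻.
x=-1.75: |R|=0.3984
R=1: x+3/8x²=0 ⇒ x=−8/3=-2.6667; min R=1−1/(4·3/8)=0.3333>−1
Confirm numerically:
  x=-2.145: |R|=0.58038 <1
  x=-2.142: |R|=0.57856 <1
  x=-1.797: |R|=0.41395 <1
  x=-1.567: |R|=0.35381 <1
  x=-3.078: |R|=1.47478 >1
  x=-3.018: |R|=1.39762 >1
  x=-2.950: |R|=1.31344 >1
Stable set (-2.6667, 0).

(-2.6667, 0).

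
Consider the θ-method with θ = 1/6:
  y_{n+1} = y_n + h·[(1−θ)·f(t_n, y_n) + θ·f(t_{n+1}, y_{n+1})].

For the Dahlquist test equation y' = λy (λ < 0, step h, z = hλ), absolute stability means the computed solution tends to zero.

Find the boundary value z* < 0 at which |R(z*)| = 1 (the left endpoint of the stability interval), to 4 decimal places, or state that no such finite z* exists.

z* = -3.0000.

Set f=λy, z=hλ:
  y_{n+1} = y_n + z·[5/6·y_n + 1/6·y_{n+1}] ⇒ (1 − 1/6z)y_{n+1} = (1 + 5/6z)y_n
  Hence R(z) = (1 + 5/6z)/(1 − 1/6z).

Solve |R(x)|<1 on ℝ⁻.
x=-1.68: |R|=0.3125
R=−1: 1+5/6x = −1+1/6x ⇒ -2/3x=2 ⇒ x=2/(-2/3)=-3.0000
Confirm numerically:
  x=-2.899: |R|=0.95460 <1
  x=-1.655: |R|=0.29719 <1
  x=-1.422: |R|=0.14956 <1
  x=-3.550: |R|=1.23037 >1
  x=-3.167: |R|=1.07287 >1
So |R|<1 on (-3.0000, 0).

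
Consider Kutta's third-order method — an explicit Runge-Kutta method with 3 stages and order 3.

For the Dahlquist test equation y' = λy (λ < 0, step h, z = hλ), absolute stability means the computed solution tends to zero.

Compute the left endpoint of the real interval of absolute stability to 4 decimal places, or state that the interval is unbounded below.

Set f=λy, z=hλ:
  order 3, 3-stage ⇒ R(z)=1+z+z^2/2+z^3/6
  (e.g. R(-1.2)=0.23200, |R|=0.23200)

Solve |R(x)|<1 on ℝ⁻.
x=-1.2: |R|=0.2320
|R(-2.8)|=1.5387 |R(-2.18)|=0.5305 |R(-2.17)|=0.5186
Bisect:
  x_lo=-3.2730 |R|=2.7603  x_hi=-0.2330 |R|=0.7921
  mid=-1.75296 |R|=0.11430 →hi
  mid=-2.51296 |R|=1.00036 →lo
  mid=-2.13296 |R|=0.47553 →hi
  mid=-2.32296 |R|=0.71406 →hi
  mid=-2.41796 |R|=0.85081 →hi
  mid=-2.46546 |R|=0.92393 →hi
  mid=-2.48921 |R|=0.96172 →hi
  ...
  [-2.51278,-2.51259] ⇒ x*=-2.5127
Stable set (-2.5127, 0).

left endpoint -2.5127.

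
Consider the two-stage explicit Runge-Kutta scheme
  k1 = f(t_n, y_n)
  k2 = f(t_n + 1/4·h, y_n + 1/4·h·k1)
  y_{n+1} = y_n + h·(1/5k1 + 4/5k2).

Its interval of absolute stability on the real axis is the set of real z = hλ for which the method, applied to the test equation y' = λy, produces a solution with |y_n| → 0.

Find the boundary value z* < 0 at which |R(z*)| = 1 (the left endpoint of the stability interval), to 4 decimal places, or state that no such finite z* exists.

left endpoint -5.0000.

Test eqn y'=λy, z=hλ:
  k1=λy_n ⇒ h·k1=z·y_n;  k2=λ(1+1/4z)y_n ⇒ h·k2=z(1+1/4z)y_n
  y_{n+1}/y_n = 1 + 1/5z + 4/5z(1+1/4z) = 1 + z + 1/5z²
  ⇒ R(z) = 1 + z + 1/5z².

Boundary: |R(x)|=1, x<0.
x=-1.31: |R|=0.0332
R=1: x+1/5x²=0 ⇒ x=−5=-5.0000; min R=1−1/(4·1/5)=-0.2500>−1
Confirm numerically:
  x=-3.463: |R|=0.06453 <1
  x=-2.555: |R|=0.24940 <1
  x=-2.526: |R|=0.24986 <1
  x=-5.559: |R|=1.62150 >1
  x=-5.318: |R|=1.33822 >1
So |R|<1 on (-5.0000, 0).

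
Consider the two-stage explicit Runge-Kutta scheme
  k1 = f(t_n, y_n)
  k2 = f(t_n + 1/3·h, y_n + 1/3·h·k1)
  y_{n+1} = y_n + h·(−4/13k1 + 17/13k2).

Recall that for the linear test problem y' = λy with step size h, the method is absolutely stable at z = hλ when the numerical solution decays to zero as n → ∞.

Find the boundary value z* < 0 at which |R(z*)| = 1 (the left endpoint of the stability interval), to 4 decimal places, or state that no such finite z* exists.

With y'=λy (z=hλ):
  k1=λy_n ⇒ h·k1=z·y_n;  k2=λ(1+1/3z)y_n ⇒ h·k2=z(1+1/3z)y_n
  y_{n+1}/y_n = 1 − 4/13z + 17/13z(1+1/3z) = 1 + z + 17/39z²
  ⇒ R(z) = 1 + z + 17/39z².

Find x<0 with |R(x)|<1.
x=-0.53: |R|=0.5924
R=1: x+17/39x²=0 ⇒ x=−39/17=-2.2941; min R=1−1/(4·17/39)=0.4265>−1
Confirm numerically:
  x=-1.683: |R|=0.55167 <1
  x=-1.608: |R|=0.51908 <1
  x=-1.579: |R|=0.50780 <1
  x=-1.288: |R|=0.43513 <1
  x=-2.608: |R|=1.35683 >1
  x=-2.554: |R|=1.28932 >1
  x=-2.396: |R|=1.10641 >1
Stable set (-2.2941, 0).

z* = -2.2941.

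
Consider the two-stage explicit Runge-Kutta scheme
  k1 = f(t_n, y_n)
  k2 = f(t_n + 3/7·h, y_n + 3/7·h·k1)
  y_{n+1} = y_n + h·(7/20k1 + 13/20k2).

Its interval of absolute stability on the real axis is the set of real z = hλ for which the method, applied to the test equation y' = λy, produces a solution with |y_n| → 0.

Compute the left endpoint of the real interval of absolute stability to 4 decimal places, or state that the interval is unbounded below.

Test eqn y'=λy, z=hλ:
  k1=λy_n ⇒ h·k1=z·y_n;  k2=λ(1+3/7z)y_n ⇒ h·k2=z(1+3/7z)y_n
  y_{n+1}/y_n = 1 + 7/20z + 13/20z(1+3/7z) = 1 + z + 39/140z²
  so R(z) = 1 + z + 39/140z².

Find x<0 with |R(x)|<1.
x=-0.52: |R|=0.5553
R=1: x+39/140x²=0 ⇒ x=−140/39=-3.5897; min R=1−1/(4·39/140)=0.1026>−1
Confirm numerically:
  x=-3.376: |R|=0.79898 <1
  x=-3.135: |R|=0.60286 <1
  x=-3.112: |R|=0.58584 <1
  x=-4.145: |R|=1.64114 >1
  x=-3.728: |R|=1.14358 >1
  x=-3.648: |R|=1.05920 >1
Stable set (-3.5897, 0).

left endpoint -3.5897.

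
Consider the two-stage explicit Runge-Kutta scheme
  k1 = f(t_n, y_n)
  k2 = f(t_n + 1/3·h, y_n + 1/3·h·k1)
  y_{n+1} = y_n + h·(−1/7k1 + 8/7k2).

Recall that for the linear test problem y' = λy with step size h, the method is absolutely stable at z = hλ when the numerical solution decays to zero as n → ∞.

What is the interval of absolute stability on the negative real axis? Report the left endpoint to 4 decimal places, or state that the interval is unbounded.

Set f=λy, z=hλ:
  k1=λy_n ⇒ h·k1=z·y_n;  k2=λ(1+1/3z)y_n ⇒ h·k2=z(1+1/3z)y_n
  y_{n+1}/y_n = 1 − 1/7z + 8/7z(1+1/3z) = 1 + z + 8/21z²
  ⇒ R(z) = 1 + z + 8/21z².

Need |R(x)|<1, x<0.
x=-1.17: |R|=0.3515
R=1: x+8/21x²=0 ⇒ x=−21/8=-2.6250; min R=1−1/(4·8/21)=0.3438>−1
Confirm numerically:
  x=-2.127: |R|=0.59648 <1
  x=-1.669: |R|=0.39217 <1
  x=-1.608: |R|=0.37701 <1
  x=-1.128: |R|=0.35672 <1
  x=-3.225: |R|=1.73714 >1
  x=-2.883: |R|=1.28336 >1
Stable set (-2.6250, 0).

(-2.6250, 0).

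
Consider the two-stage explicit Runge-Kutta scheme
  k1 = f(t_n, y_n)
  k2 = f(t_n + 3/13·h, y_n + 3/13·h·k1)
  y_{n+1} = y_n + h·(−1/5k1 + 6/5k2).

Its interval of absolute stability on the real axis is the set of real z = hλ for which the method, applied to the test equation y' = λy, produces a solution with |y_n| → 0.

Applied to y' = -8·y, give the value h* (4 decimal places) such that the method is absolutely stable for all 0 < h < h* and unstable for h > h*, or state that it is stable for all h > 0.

(-3.6111,0); λ=-8 ⇒ h* = (65/18)/8 = 0.4514.

Test eqn y'=λy, z=hλ:
  k1=λy_n ⇒ h·k1=z·y_n;  k2=λ(1+3/13z)y_n ⇒ h·k2=z(1+3/13z)y_n
  y_{n+1}/y_n = 1 − 1/5z + 6/5z(1+3/13z) = 1 + z + 18/65z²
  ⇒ R(z) = 1 + z + 18/65z².

Need |R(x)|<1, x<0.
x=-0.92: |R|=0.3144
R=1: x+18/65x²=0 ⇒ x=−65/18=-3.6111; min R=1−1/(4·18/65)=0.0972>−1
Confirm numerically:
  x=-3.230: |R|=0.65911 <1
  x=-2.922: |R|=0.44239 <1
  x=-2.008: |R|=0.10857 <1
  x=-1.689: |R|=0.10098 <1
  x=-4.113: |R|=1.57164 >1
  x=-3.669: |R|=1.05882 >1
So |R|<1 on (-3.6111, 0).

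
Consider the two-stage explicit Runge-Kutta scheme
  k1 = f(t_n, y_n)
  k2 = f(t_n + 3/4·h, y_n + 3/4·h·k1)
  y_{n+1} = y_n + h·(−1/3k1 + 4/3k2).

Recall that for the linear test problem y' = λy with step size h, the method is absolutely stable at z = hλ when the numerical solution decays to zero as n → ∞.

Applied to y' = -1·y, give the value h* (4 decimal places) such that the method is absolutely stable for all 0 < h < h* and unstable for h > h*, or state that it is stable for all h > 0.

(-1.0000,0); λ=-1 ⇒ h* = (1)/1 = 1.0000.

Set f=λy, z=hλ:
  k1=λy_n ⇒ h·k1=z·y_n;  k2=λ(1+3/4z)y_n ⇒ h·k2=z(1+3/4z)y_n
  y_{n+1}/y_n = 1 − 1/3z + 4/3z(1+3/4z) = 1 + z + z²
  Hence R(z) = 1 + z + z².

Find x<0 with |R(x)|<1.
x=-1.02: |R|=1.0204
R=1: x+1x²=0 ⇒ x=−1=-1.0000; min R=1−1/(4·1)=0.7500>−1
Confirm numerically:
  x=-0.887: |R|=0.89977 <1
  x=-0.793: |R|=0.83585 <1
  x=-0.660: |R|=0.77560 <1
  x=-0.659: |R|=0.77528 <1
  x=-1.506: |R|=1.76204 >1
  x=-1.218: |R|=1.26552 >1
  x=-1.155: |R|=1.17902 >1
Interval (-1.0000, 0).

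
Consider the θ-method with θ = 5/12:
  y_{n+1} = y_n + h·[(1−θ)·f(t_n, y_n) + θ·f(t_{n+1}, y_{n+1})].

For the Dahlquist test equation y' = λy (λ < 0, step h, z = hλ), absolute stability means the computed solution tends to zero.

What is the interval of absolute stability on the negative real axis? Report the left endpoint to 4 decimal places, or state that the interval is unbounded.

(-12.0000, 0).

With y'=λy (z=hλ):
  y_{n+1} = y_n + z·[7/12·y_n + 5/12·y_{n+1}] ⇒ (1 − 5/12z)y_{n+1} = (1 + 7/12z)y_n
  so R(z) = (1 + 7/12z)/(1 − 5/12z).

Solve |R(x)|<1 on ℝ⁻.
x=-1.45: |R|=0.0961
R=−1: 1+7/12x = −1+5/12x ⇒ -1/6x=2 ⇒ x=2/(-1/6)=-12.0000
Confirm numerically:
  x=-9.015: |R|=0.89540 <1
  x=-6.853: |R|=0.77750 <1
  x=-4.815: |R|=0.60166 <1
  x=-12.169: |R|=1.00464 >1
  x=-12.130: |R|=1.00358 >1
  x=-12.058: |R|=1.00160 >1
Interval (-12.0000, 0).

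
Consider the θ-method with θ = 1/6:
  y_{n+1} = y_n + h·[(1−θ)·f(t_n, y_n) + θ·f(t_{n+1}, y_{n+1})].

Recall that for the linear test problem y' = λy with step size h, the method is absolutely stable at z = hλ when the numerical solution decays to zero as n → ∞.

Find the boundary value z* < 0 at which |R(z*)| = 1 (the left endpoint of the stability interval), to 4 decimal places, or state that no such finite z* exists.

z* = -3.0000.

Set f=λy, z=hλ:
  y_{n+1} = y_n + z·[5/6·y_n + 1/6·y_{n+1}] ⇒ (1 − 1/6z)y_{n+1} = (1 + 5/6z)y_n
  R(z) = (1 + 5/6z)/(1 − 1/6z).

Solve |R(x)|<1 on ℝ⁻.
x=-0.58: |R|=0.4711
R=−1: 1+5/6x = −1+1/6x ⇒ -2/3x=2 ⇒ x=2/(-2/3)=-3.0000
Confirm numerically:
  x=-2.188: |R|=0.60332 <1
  x=-2.003: |R|=0.50169 <1
  x=-1.812: |R|=0.39171 <1
  x=-1.212: |R|=0.00832 <1
  x=-3.390: |R|=1.16613 >1
  x=-3.377: |R|=1.16082 >1
  x=-3.023: |R|=1.01020 >1
Interval (-3.0000, 0).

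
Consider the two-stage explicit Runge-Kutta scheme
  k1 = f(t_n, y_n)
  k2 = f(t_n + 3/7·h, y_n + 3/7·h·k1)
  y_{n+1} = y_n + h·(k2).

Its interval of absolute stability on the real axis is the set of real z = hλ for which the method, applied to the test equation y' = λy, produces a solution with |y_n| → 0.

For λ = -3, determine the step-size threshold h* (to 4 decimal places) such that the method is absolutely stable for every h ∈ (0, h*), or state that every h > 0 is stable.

Set f=λy, z=hλ:
  k1=λy_n ⇒ h·k1=z·y_n;  k2=λ(1+3/7z)y_n ⇒ h·k2=z(1+3/7z)y_n
  y_{n+1}/y_n = 1 + z(1+3/7z) = 1 + z + 3/7z²
  so R(z) = 1 + z + 3/7z².

Need |R(x)|<1, x<0.
x=-1.17: |R|=0.4167
R=1: x+3/7x²=0 ⇒ x=−7/3=-2.3333; min R=1−1/(4·3/7)=0.4167>−1
Confirm numerically:
  x=-1.639: |R|=0.51228 <1
  x=-1.395: |R|=0.43901 <1
  x=-1.234: |R|=0.41861 <1
  x=-1.014: |R|=0.42666 <1
  x=-2.859: |R|=1.64409 >1
  x=-2.480: |R|=1.15589 >1
Stable set (-2.3333, 0).

(-2.3333,0); λ=-3 ⇒ h* = (7/3)/3 = 0.7778.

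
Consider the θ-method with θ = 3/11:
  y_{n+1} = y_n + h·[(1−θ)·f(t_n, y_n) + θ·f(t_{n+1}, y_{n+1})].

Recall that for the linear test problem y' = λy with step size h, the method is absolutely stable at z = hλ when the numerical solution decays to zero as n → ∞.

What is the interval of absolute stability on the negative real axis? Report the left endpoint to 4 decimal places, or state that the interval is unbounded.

Set f=λy, z=hλ:
  y_{n+1} = y_n + z·[8/11·y_n + 3/11·y_{n+1}] ⇒ (1 − 3/11z)y_{n+1} = (1 + 8/11z)y_n
  R(z) = (1 + 8/11z)/(1 − 3/11z).

Boundary: |R(x)|=1, x<0.
x=-1.24: |R|=0.0734
R=−1: 1+8/11x = −1+3/11x ⇒ -5/11x=2 ⇒ x=2/(-5/11)=-4.4000
Confirm numerically:
  x=-3.016: |R|=0.65483 <1
  x=-2.061: |R|=0.31939 <1
  x=-1.953: |R|=0.27427 <1
  x=-4.985: |R|=1.11270 >1
  x=-4.564: |R|=1.03321 >1
  x=-4.502: |R|=1.02081 >1
Stable set (-4.4000, 0).

(-4.4000, 0).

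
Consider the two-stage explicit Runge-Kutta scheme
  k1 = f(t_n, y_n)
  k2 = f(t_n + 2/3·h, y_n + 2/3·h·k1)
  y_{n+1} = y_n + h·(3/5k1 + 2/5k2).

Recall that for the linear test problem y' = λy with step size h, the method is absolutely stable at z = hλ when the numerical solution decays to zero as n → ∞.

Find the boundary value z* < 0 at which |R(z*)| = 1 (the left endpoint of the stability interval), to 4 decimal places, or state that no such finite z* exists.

z* = -3.7500.

With y'=λy (z=hλ):
  k1=λy_n ⇒ h·k1=z·y_n;  k2=λ(1+2/3z)y_n ⇒ h·k2=z(1+2/3z)y_n
  y_{n+1}/y_n = 1 + 3/5z + 2/5z(1+2/3z) = 1 + z + 4/15z²
  R(z) = 1 + z + 4/15z².

Need |R(x)|<1, x<0.
x=-1.38: |R|=0.1278
R=1: x+4/15x²=0 ⇒ x=−15/4=-3.7500; min R=1−1/(4·4/15)=0.0625>−1
Confirm numerically:
  x=-2.477: |R|=0.15914 <1
  x=-2.336: |R|=0.11917 <1
  x=-1.753: |R|=0.06647 <1
  x=-3.995: |R|=1.26101 >1
  x=-3.890: |R|=1.14523 >1
  x=-3.857: |R|=1.11005 >1
So |R|<1 on (-3.7500, 0).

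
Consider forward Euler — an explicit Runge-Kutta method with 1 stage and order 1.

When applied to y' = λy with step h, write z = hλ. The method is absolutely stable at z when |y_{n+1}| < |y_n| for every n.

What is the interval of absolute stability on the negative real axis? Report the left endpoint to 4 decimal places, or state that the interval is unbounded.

z∈(-2.0000,0).

Set f=λy, z=hλ:
  order 1, 1-stage ⇒ R(z)=1+z
  (e.g. R(-1.04)=-0.04000, |R|=0.04000)

Boundary: |R(x)|=1, x<0.
x=-1.04: |R|=0.0400
|R(-2.24)|=1.2400 |R(-1.78)|=0.7800 |R(-1.1)|=0.1000
Bisect:
  x_lo=-2.4738 |R|=1.4738  x_hi=-0.2180 |R|=0.7820
  mid=-1.34593 |R|=0.34593 →hi
  mid=-1.90988 |R|=0.90988 →hi
  mid=-2.19185 |R|=1.19185 →lo
  mid=-2.05086 |R|=1.05086 →lo
  mid=-1.98037 |R|=0.98037 →hi
  mid=-2.01562 |R|=1.01562 →lo
  mid=-1.99799 |R|=0.99799 →hi
  ...
  [-2.00006,-1.99992] ⇒ x*=-2.0000
Interval (-2.0000, 0).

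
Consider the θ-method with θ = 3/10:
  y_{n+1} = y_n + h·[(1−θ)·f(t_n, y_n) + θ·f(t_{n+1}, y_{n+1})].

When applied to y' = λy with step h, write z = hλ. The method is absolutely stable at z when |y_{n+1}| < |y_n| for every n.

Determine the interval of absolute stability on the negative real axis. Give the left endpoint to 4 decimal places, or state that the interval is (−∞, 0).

z∈(-5.0000,0).

With y'=λy (z=hλ):
  y_{n+1} = y_n + z·[7/10·y_n + 3/10·y_{n+1}] ⇒ (1 − 3/10z)y_{n+1} = (1 + 7/10z)y_n
  Hence R(z) = (1 + 7/10z)/(1 − 3/10z).

Solve |R(x)|<1 on ℝ⁻.
x=-1.04: |R|=0.2073
R=−1: 1+7/10x = −1+3/10x ⇒ -2/5x=2 ⇒ x=2/(-2/5)=-5.0000
Confirm numerically:
  x=-4.520: |R|=0.91851 <1
  x=-4.359: |R|=0.88889 <1
  x=-3.570: |R|=0.72380 <1
  x=-2.875: |R|=0.54362 <1
  x=-5.445: |R|=1.06759 >1
  x=-5.129: |R|=1.02033 >1
Interval (-5.0000, 0).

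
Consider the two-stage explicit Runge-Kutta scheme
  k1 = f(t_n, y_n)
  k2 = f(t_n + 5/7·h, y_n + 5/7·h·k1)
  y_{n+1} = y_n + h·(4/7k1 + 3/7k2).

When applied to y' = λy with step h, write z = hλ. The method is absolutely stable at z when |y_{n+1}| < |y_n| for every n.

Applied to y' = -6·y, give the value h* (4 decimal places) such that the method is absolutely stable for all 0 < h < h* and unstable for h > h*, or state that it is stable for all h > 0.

With y'=λy (z=hλ):
  k1=λy_n ⇒ h·k1=z·y_n;  k2=λ(1+5/7z)y_n ⇒ h·k2=z(1+5/7z)y_n
  y_{n+1}/y_n = 1 + 4/7z + 3/7z(1+5/7z) = 1 + z + 15/49z²
  Hence R(z) = 1 + z + 15/49z².

Find x<0 with |R(x)|<1.
x=-0.89: |R|=0.3525
R=1: x+15/49x²=0 ⇒ x=−49/15=-3.2667; min R=1−1/(4·15/49)=0.1833>−1
Confirm numerically:
  x=-2.245: |R|=0.29786 <1
  x=-2.073: |R|=0.24251 <1
  x=-1.410: |R|=0.19860 <1
  x=-3.626: |R|=1.39886 >1
  x=-3.498: |R|=1.24772 >1
  x=-3.356: |R|=1.09178 >1
Stable set (-3.2667, 0).

(-3.2667,0); λ=-6 ⇒ h* = (49/15)/6 = 0.5444.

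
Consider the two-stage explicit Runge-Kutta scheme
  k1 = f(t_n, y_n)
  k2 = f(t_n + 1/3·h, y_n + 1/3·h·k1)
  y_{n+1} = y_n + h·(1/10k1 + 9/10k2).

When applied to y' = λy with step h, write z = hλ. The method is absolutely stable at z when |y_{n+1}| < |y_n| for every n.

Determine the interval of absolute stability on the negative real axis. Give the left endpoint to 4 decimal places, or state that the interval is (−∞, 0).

Set f=λy, z=hλ:
  k1=λy_n ⇒ h·k1=z·y_n;  k2=λ(1+1/3z)y_n ⇒ h·k2=z(1+1/3z)y_n
  y_{n+1}/y_n = 1 + 1/10z + 9/10z(1+1/3z) = 1 + z + 3/10z²
  R(z) = 1 + z + 3/10z².

Boundary: |R(x)|=1, x<0.
x=-0.78: |R|=0.4025
R=1: x+3/10x²=0 ⇒ x=−10/3=-3.3333; min R=1−1/(4·3/10)=0.1667>−1
Confirm numerically:
  x=-3.225: |R|=0.89519 <1
  x=-3.030: |R|=0.72427 <1
  x=-2.581: |R|=0.41747 <1
  x=-1.765: |R|=0.16957 <1
  x=-3.756: |R|=1.47626 >1
  x=-3.709: |R|=1.41800 >1
  x=-3.431: |R|=1.10053 >1
So |R|<1 on (-3.3333, 0).

(-3.3333, 0).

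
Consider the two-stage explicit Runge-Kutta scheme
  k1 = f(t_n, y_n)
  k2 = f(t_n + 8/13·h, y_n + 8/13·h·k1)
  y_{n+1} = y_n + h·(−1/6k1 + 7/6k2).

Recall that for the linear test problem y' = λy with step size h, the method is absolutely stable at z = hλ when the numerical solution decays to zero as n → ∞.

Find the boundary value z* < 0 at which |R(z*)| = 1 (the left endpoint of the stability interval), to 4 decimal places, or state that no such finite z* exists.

With y'=λy (z=hλ):
  k1=λy_n ⇒ h·k1=z·y_n;  k2=λ(1+8/13z)y_n ⇒ h·k2=z(1+8/13z)y_n
  y_{n+1}/y_n = 1 − 1/6z + 7/6z(1+8/13z) = 1 + z + 28/39z²
  ⇒ R(z) = 1 + z + 28/39z².

Find x<0 with |R(x)|<1.
x=-0.98: |R|=0.7095
R=1: x+28/39x²=0 ⇒ x=−39/28=-1.3929; min R=1−1/(4·28/39)=0.6518>−1
Confirm numerically:
  x=-1.245: |R|=0.86784 <1
  x=-1.199: |R|=0.83312 <1
  x=-0.976: |R|=0.70790 <1
  x=-0.742: |R|=0.65328 <1
  x=-1.520: |R|=1.13875 >1
  x=-1.430: |R|=1.03813 >1
So |R|<1 on (-1.3929, 0).

left endpoint -1.3929.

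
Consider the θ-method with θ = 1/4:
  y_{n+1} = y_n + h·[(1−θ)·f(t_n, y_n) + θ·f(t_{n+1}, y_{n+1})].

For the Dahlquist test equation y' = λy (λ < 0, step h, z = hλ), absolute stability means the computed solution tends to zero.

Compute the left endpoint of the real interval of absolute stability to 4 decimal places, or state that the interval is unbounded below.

z* = -4.0000.

Set f=λy, z=hλ:
  y_{n+1} = y_n + z·[3/4·y_n + 1/4·y_{n+1}] ⇒ (1 − 1/4z)y_{n+1} = (1 + 3/4z)y_n
  R(z) = (1 + 3/4z)/(1 − 1/4z).

Find x<0 with |R(x)|<1.
x=-1.22: |R|=0.0651
R=−1: 1+3/4x = −1+1/4x ⇒ -1/2x=2 ⇒ x=2/(-1/2)=-4.0000
Confirm numerically:
  x=-3.090: |R|=0.74330 <1
  x=-2.904: |R|=0.68250 <1
  x=-2.632: |R|=0.58745 <1
  x=-4.597: |R|=1.13889 >1
  x=-4.529: |R|=1.12405 >1
  x=-4.112: |R|=1.02761 >1
Interval (-4.0000, 0).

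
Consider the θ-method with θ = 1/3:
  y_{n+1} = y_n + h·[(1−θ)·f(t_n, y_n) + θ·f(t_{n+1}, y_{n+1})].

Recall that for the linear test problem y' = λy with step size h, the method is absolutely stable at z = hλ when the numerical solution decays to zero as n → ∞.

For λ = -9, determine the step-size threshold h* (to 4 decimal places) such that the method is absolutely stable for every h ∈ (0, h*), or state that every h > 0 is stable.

Test eqn y'=λy, z=hλ:
  y_{n+1} = y_n + z·[2/3·y_n + 1/3·y_{n+1}] ⇒ (1 − 1/3z)y_{n+1} = (1 + 2/3z)y_n
  R(z) = (1 + 2/3z)/(1 − 1/3z).

Solve |R(x)|<1 on ℝ⁻.
x=-0.47: |R|=0.5937
R=−1: 1+2/3x = −1+1/3x ⇒ -1/3x=2 ⇒ x=2/(-1/3)=-6.0000
Confirm numerically:
  x=-3.313: |R|=0.57437 <1
  x=-3.108: |R|=0.52652 <1
  x=-2.954: |R|=0.48841 <1
  x=-6.593: |R|=1.06182 >1
  x=-6.522: |R|=1.05482 >1
  x=-6.357: |R|=1.03815 >1
So |R|<1 on (-6.0000, 0).

(-6.0000,0); λ=-9 ⇒ h* = (6)/9 = 0.6667.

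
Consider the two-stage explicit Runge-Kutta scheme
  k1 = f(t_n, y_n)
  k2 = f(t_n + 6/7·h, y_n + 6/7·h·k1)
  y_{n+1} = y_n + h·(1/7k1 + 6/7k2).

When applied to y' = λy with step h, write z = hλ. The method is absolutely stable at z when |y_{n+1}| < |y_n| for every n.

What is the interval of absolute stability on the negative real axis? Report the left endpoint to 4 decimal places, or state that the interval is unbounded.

(-1.3611, 0).

With y'=λy (z=hλ):
  k1=λy_n ⇒ h·k1=z·y_n;  k2=λ(1+6/7z)y_n ⇒ h·k2=z(1+6/7z)y_n
  y_{n+1}/y_n = 1 + 1/7z + 6/7z(1+6/7z) = 1 + z + 36/49z²
  ⇒ R(z) = 1 + z + 36/49z².

Find x<0 with |R(x)|<1.
x=-0.57: |R|=0.6687
R=1: x+36/49x²=0 ⇒ x=−49/36=-1.3611; min R=1−1/(4·36/49)=0.6597>−1
Confirm numerically:
  x=-0.942: |R|=0.70994 <1
  x=-0.781: |R|=0.66713 <1
  x=-0.668: |R|=0.65984 <1
  x=-0.556: |R|=0.67112 <1
  x=-1.929: |R|=1.80483 >1
  x=-1.508: |R|=1.16274 >1
  x=-1.492: |R|=1.14348 >1
So |R|<1 on (-1.3611, 0).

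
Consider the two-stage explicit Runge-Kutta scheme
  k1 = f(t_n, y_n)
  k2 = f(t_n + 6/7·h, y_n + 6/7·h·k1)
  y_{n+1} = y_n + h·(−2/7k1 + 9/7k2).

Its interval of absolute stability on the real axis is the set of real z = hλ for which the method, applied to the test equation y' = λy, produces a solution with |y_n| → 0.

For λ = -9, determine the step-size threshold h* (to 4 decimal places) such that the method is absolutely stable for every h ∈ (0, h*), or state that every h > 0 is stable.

(-0.9074,0); λ=-9 ⇒ h* = (49/54)/9 = 0.1008.

On y'=λy, z=hλ:
  k1=λy_n ⇒ h·k1=z·y_n;  k2=λ(1+6/7z)y_n ⇒ h·k2=z(1+6/7z)y_n
  y_{n+1}/y_n = 1 − 2/7z + 9/7z(1+6/7z) = 1 + z + 54/49z²
  ⇒ R(z) = 1 + z + 54/49z².

Find x<0 with |R(x)|<1.
x=-1.28: |R|=1.5256
R=1: x+54/49x²=0 ⇒ x=−49/54=-0.9074; min R=1−1/(4·54/49)=0.7731>−1
Confirm numerically:
  x=-0.803: |R|=0.90761 <1
  x=-0.552: |R|=0.78380 <1
  x=-0.414: |R|=0.77489 <1
  x=-0.378: |R|=0.77946 <1
  x=-1.480: |R|=1.93391 >1
  x=-1.280: |R|=1.52558 >1
So |R|<1 on (-0.9074, 0).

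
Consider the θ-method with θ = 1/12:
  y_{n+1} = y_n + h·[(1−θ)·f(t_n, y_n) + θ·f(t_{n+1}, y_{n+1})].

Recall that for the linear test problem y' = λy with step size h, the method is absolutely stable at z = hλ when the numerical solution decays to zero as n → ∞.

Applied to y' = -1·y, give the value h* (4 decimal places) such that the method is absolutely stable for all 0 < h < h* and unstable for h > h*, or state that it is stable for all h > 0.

Set f=λy, z=hλ:
  y_{n+1} = y_n + z·[11/12·y_n + 1/12·y_{n+1}] ⇒ (1 − 1/12z)y_{n+1} = (1 + 11/12z)y_n
  R(z) = (1 + 11/12z)/(1 − 1/12z).

Boundary: |R(x)|=1, x<0.
x=-0.99: |R|=0.0855
R=−1: 1+11/12x = −1+1/12x ⇒ -5/6x=2 ⇒ x=2/(-5/6)=-2.4000
Confirm numerically:
  x=-1.425: |R|=0.27374 <1
  x=-1.355: |R|=0.21752 <1
  x=-1.198: |R|=0.08926 <1
  x=-2.701: |R|=1.20475 >1
  x=-2.499: |R|=1.06828 >1
Interval (-2.4000, 0).

(-2.4000,0); λ=-1 ⇒ h* = (12/5)/1 = 2.4000.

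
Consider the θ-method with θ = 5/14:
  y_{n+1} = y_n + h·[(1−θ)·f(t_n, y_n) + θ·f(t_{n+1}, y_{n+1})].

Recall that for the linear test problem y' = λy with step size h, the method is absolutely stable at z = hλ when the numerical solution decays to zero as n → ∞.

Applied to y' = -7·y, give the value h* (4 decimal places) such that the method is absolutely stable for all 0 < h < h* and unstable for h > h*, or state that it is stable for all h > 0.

With y'=λy (z=hλ):
  y_{n+1} = y_n + z·[9/14·y_n + 5/14·y_{n+1}] ⇒ (1 − 5/14z)y_{n+1} = (1 + 9/14z)y_n
  Hence R(z) = (1 + 9/14z)/(1 − 5/14z).

Boundary: |R(x)|=1, x<0.
x=-0.69: |R|=0.4464
R=−1: 1+9/14x = −1+5/14x ⇒ -2/7x=2 ⇒ x=2/(-2/7)=-7.0000
Confirm numerically:
  x=-5.122: |R|=0.81035 <1
  x=-5.066: |R|=0.80331 <1
  x=-3.499: |R|=0.55536 <1
  x=-2.956: |R|=0.43794 <1
  x=-7.341: |R|=1.02690 >1
  x=-7.142: |R|=1.01143 >1
Stable set (-7.0000, 0).

(-7.0000,0); λ=-7 ⇒ h* = (7)/7 = 1.0000.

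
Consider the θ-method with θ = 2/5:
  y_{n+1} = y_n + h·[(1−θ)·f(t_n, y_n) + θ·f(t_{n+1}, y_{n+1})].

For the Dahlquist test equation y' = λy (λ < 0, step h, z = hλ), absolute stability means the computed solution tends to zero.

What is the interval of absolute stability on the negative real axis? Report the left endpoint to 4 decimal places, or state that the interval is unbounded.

Set f=λy, z=hλ:
  y_{n+1} = y_n + z·[3/5·y_n + 2/5·y_{n+1}] ⇒ (1 − 2/5z)y_{n+1} = (1 + 3/5z)y_n
  R(z) = (1 + 3/5z)/(1 − 2/5z).

Find x<0 with |R(x)|<1.
x=-0.87: |R|=0.3546
R=−1: 1+3/5x = −1+2/5x ⇒ -1/5x=2 ⇒ x=2/(-1/5)=-10.0000
Confirm numerically:
  x=-7.075: |R|=0.84726 <1
  x=-5.915: |R|=0.75728 <1
  x=-5.284: |R|=0.69707 <1
  x=-10.533: |R|=1.02045 >1
  x=-10.402: |R|=1.01558 >1
  x=-10.192: |R|=1.00756 >1
Stable set (-10.0000, 0).

(-10.0000, 0).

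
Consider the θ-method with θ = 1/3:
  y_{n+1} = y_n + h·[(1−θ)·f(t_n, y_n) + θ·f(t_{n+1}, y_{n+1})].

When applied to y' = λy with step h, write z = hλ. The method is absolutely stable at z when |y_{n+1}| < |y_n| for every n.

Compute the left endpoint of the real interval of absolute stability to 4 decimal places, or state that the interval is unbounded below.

left endpoint -6.0000.

Test eqn y'=λy, z=hλ:
  y_{n+1} = y_n + z·[2/3·y_n + 1/3·y_{n+1}] ⇒ (1 − 1/3z)y_{n+1} = (1 + 2/3z)y_n
  R(z) = (1 + 2/3z)/(1 − 1/3z).

Find x<0 with |R(x)|<1.
x=-0.67: |R|=0.4523
R=−1: 1+2/3x = −1+1/3x ⇒ -1/3x=2 ⇒ x=2/(-1/3)=-6.0000
Confirm numerically:
  x=-5.100: |R|=0.88889 <1
  x=-4.567: |R|=0.81063 <1
  x=-2.961: |R|=0.49019 <1
  x=-6.271: |R|=1.02923 >1
  x=-6.103: |R|=1.01131 >1
Stable set (-6.0000, 0).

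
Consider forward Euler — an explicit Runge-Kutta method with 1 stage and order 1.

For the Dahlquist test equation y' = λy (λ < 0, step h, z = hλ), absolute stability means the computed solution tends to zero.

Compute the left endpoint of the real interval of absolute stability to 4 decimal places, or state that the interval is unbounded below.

Test eqn y'=λy, z=hλ:
  order 1, 1-stage ⇒ R(z)=1+z
  (e.g. R(-0.42)=0.58000, |R|=0.58000)

Need |R(x)|<1, x<0.
x=-0.42: |R|=0.5800
|R(-2.17)|=1.1700 |R(-2.14)|=1.1400 |R(-0.63)|=0.3700
Bisect:
  x_lo=-2.3865 |R|=1.3865  x_hi=-0.0952 |R|=0.9048
  mid=-1.24083 |R|=0.24083 →hi
  mid=-1.81364 |R|=0.81364 →hi
  mid=-2.10005 |R|=1.10005 →lo
  mid=-1.95685 |R|=0.95685 →hi
  mid=-2.02845 |R|=1.02845 →lo
  mid=-1.99265 |R|=0.99265 →hi
  mid=-2.01055 |R|=1.01055 →lo
  mid=-2.00160 |R|=1.00160 →lo
  mid=-1.99712 |R|=0.99712 →hi
  mid=-1.99936 |R|=0.99936 →hi
  ...
  [-2.00006,-1.99992] ⇒ x*=-2.0000
So |R|<1 on (-2.0000, 0).

left endpoint -2.0000.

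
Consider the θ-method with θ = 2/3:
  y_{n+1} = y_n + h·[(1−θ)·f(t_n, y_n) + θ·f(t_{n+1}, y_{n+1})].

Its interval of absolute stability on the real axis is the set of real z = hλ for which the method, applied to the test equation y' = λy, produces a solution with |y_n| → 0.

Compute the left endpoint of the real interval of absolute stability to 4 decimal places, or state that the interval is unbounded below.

(−∞, 0) — no finite endpoint.

Test eqn y'=λy, z=hλ:
  y_{n+1} = y_n + z·[1/3·y_n + 2/3·y_{n+1}] ⇒ (1 − 2/3z)y_{n+1} = (1 + 1/3z)y_n
  R(z) = (1 + 1/3z)/(1 − 2/3z).

Boundary: |R(x)|=1, x<0.
x=-1.19: |R|=0.3364
x=-2: |R|=0.1429
x=-10: |R|=0.3043
x=-100: |R|=0.4778
θ=2/3≥1/2 ⇒ |1+1/3x|<|1−2/3x| ∀x<0 ⇒ unbounded interval.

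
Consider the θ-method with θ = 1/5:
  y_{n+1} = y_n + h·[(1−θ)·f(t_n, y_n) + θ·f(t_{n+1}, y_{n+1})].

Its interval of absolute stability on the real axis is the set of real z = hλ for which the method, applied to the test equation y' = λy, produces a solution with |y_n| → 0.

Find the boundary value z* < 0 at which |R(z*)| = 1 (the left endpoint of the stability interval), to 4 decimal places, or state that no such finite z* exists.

left endpoint -3.3333.

Set f=λy, z=hλ:
  y_{n+1} = y_n + z·[4/5·y_n + 1/5·y_{n+1}] ⇒ (1 − 1/5z)y_{n+1} = (1 + 4/5z)y_n
  Hence R(z) = (1 + 4/5z)/(1 − 1/5z).

Solve |R(x)|<1 on ℝ⁻.
x=-0.45: |R|=0.5872
R=−1: 1+4/5x = −1+1/5x ⇒ -3/5x=2 ⇒ x=2/(-3/5)=-3.3333
Confirm numerically:
  x=-2.019: |R|=0.43824 <1
  x=-1.967: |R|=0.41165 <1
  x=-1.965: |R|=0.41062 <1
  x=-3.927: |R|=1.19951 >1
  x=-3.853: |R|=1.17610 >1
  x=-3.711: |R|=1.13007 >1
Stable set (-3.3333, 0).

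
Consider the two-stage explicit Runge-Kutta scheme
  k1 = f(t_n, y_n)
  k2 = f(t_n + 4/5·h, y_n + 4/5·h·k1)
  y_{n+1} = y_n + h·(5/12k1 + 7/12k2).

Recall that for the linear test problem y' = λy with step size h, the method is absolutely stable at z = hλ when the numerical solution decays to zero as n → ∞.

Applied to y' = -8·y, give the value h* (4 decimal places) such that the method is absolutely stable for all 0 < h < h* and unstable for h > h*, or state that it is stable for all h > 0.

(-2.1429,0); λ=-8 ⇒ h* = (15/7)/8 = 0.2679.

With y'=λy (z=hλ):
  k1=λy_n ⇒ h·k1=z·y_n;  k2=λ(1+4/5z)y_n ⇒ h·k2=z(1+4/5z)y_n
  y_{n+1}/y_n = 1 + 5/12z + 7/12z(1+4/5z) = 1 + z + 7/15z²
  ⇒ R(z) = 1 + z + 7/15z².

Need |R(x)|<1, x<0.
x=-0.76: |R|=0.5095
R=1: x+7/15x²=0 ⇒ x=−15/7=-2.1429; min R=1−1/(4·7/15)=0.4643>−1
Confirm numerically:
  x=-1.946: |R|=0.82123 <1
  x=-1.246: |R|=0.47851 <1
  x=-1.120: |R|=0.46539 <1
  x=-2.467: |R|=1.37317 >1
  x=-2.268: |R|=1.13245 >1
Stable set (-2.1429, 0).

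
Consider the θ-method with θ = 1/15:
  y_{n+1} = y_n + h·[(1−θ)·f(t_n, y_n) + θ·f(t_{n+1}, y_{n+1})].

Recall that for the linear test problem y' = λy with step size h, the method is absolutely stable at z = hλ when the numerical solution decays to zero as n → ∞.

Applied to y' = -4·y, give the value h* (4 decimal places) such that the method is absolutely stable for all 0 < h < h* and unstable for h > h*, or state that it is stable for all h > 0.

Test eqn y'=λy, z=hλ:
  y_{n+1} = y_n + z·[14/15·y_n + 1/15·y_{n+1}] ⇒ (1 − 1/15z)y_{n+1} = (1 + 14/15z)y_n
  Hence R(z) = (1 + 14/15z)/(1 − 1/15z).

Solve |R(x)|<1 on ℝ⁻.
x=-0.36: |R|=0.6484
R=−1: 1+14/15x = −1+1/15x ⇒ -13/15x=2 ⇒ x=2/(-13/15)=-2.3077
Confirm numerically:
  x=-1.902: |R|=0.68797 <1
  x=-1.269: |R|=0.17002 <1
  x=-0.984: |R|=0.07658 <1
  x=-2.863: |R|=1.40413 >1
  x=-2.645: |R|=1.24851 >1
Interval (-2.3077, 0).

(-2.3077,0); λ=-4 ⇒ h* = (30/13)/4 = 0.5769.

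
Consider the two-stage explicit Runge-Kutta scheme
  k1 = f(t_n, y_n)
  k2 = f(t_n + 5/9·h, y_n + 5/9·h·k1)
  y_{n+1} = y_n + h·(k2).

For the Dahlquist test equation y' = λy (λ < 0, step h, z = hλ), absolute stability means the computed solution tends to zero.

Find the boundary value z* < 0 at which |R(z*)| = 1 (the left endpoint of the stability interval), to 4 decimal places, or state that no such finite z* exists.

z* = -1.8000.

Test eqn y'=λy, z=hλ:
  k1=λy_n ⇒ h·k1=z·y_n;  k2=λ(1+5/9z)y_n ⇒ h·k2=z(1+5/9z)y_n
  y_{n+1}/y_n = 1 + z(1+5/9z) = 1 + z + 5/9z²
  R(z) = 1 + z + 5/9z².

Need |R(x)|<1, x<0.
x=-1.54: |R|=0.7776
R=1: x+5/9x²=0 ⇒ x=−9/5=-1.8000; min R=1−1/(4·5/9)=0.5500>−1
Confirm numerically:
  x=-1.686: |R|=0.89322 <1
  x=-1.665: |R|=0.87513 <1
  x=-1.278: |R|=0.62938 <1
  x=-2.385: |R|=1.77512 >1
  x=-2.164: |R|=1.43761 >1
So |R|<1 on (-1.8000, 0).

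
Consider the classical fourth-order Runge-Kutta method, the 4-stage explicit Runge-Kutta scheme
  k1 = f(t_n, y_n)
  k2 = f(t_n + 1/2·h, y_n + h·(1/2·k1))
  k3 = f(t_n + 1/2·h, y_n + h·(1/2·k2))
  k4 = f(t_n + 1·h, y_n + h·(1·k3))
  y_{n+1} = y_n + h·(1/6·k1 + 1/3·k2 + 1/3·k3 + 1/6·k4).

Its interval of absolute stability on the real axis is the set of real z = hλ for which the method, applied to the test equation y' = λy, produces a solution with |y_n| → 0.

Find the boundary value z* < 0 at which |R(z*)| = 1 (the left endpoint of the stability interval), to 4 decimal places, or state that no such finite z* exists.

left endpoint -2.7853.

Test eqn y'=λy, z=hλ:
  order 4, 4-stage ⇒ R(z)=1+z+z^2/2+z^3/6+z^4/24
  (e.g. R(-0.46)=0.63144, |R|=0.63144)

Find x<0 with |R(x)|<1.
x=-0.46: |R|=0.6314
|R(-2.16)|=0.4002 |R(-1.61)|=0.2705 |R(-0.79)|=0.4561
Bisect:
  x_lo=-3.5108 |R|=2.7700  x_hi=-0.3535 |R|=0.7023
  mid=-1.93216 |R|=0.31297 →hi
  mid=-2.72147 |R|=0.90797 →hi
  mid=-3.11613 |R|=1.62465 →lo
  mid=-2.91880 |R|=1.22067 →lo
  mid=-2.82014 |R|=1.05382 →lo
  mid=-2.77081 |R|=0.97838 →hi
  mid=-2.79547 |R|=1.01546 →lo
  mid=-2.78314 |R|=0.99676 →hi
  ...
  [-2.78545,-2.78526] ⇒ x*=-2.7853
Interval (-2.7853, 0).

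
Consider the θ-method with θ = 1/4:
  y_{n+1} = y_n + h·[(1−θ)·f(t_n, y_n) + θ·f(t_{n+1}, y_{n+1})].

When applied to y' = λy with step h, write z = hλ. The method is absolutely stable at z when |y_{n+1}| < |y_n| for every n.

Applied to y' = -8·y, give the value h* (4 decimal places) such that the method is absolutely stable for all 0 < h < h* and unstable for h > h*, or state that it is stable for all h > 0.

Test eqn y'=λy, z=hλ:
  y_{n+1} = y_n + z·[3/4·y_n + 1/4·y_{n+1}] ⇒ (1 − 1/4z)y_{n+1} = (1 + 3/4z)y_n
  so R(z) = (1 + 3/4z)/(1 − 1/4z).

Boundary: |R(x)|=1, x<0.
x=-1.23: |R|=0.0593
R=−1: 1+3/4x = −1+1/4x ⇒ -1/2x=2 ⇒ x=2/(-1/2)=-4.0000
Confirm numerically:
  x=-3.940: |R|=0.98489 <1
  x=-2.452: |R|=0.52015 <1
  x=-2.249: |R|=0.43959 <1
  x=-4.430: |R|=1.10202 >1
  x=-4.325: |R|=1.07808 >1
  x=-4.256: |R|=1.06202 >1
Interval (-4.0000, 0).

(-4.0000,0); λ=-8 ⇒ h* = (4)/8 = 0.5000.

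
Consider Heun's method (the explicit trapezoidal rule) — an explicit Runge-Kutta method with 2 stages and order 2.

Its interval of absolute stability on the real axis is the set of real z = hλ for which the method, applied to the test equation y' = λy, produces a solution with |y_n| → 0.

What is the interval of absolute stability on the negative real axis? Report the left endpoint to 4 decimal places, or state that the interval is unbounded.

z∈(-2.0000,0).

With y'=λy (z=hλ):
  order 2, 2-stage ⇒ R(z)=1+z+z^2/2
  (e.g. R(-0.8)=0.52000, |R|=0.52000)

Boundary: |R(x)|=1, x<0.
x=-0.8: |R|=0.5200
|R(-2.11)|=1.1160 |R(-0.69)|=0.5481 |R(-0.59)|=0.5840
Bisect:
  x_lo=-2.5082 |R|=1.6374  x_hi=-0.2792 |R|=0.7597
  mid=-1.39375 |R|=0.57752 →hi
  mid=-1.95100 |R|=0.95220 →hi
  mid=-2.22962 |R|=1.25599 →lo
  mid=-2.09031 |R|=1.09439 →lo
  mid=-2.02065 |R|=1.02087 →lo
  mid=-1.98583 |R|=0.98593 →hi
  mid=-2.00324 |R|=1.00324 →lo
  mid=-1.99453 |R|=0.99455 →hi
  mid=-1.99889 |R|=0.99889 →hi
  ...
  [-2.00011,-1.99997] ⇒ x*=-2.0000
Interval (-2.0000, 0).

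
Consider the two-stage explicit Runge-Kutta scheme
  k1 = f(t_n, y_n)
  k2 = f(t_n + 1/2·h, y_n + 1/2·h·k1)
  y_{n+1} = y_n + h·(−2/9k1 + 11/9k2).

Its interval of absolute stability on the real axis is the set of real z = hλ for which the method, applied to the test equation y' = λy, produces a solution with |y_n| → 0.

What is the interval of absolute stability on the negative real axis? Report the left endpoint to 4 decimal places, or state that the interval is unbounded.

z∈(-1.6364,0).

Test eqn y'=λy, z=hλ:
  k1=λy_n ⇒ h·k1=z·y_n;  k2=λ(1+1/2z)y_n ⇒ h·k2=z(1+1/2z)y_n
  y_{n+1}/y_n = 1 − 2/9z + 11/9z(1+1/2z) = 1 + z + 11/18z²
  Hence R(z) = 1 + z + 11/18z².

Boundary: |R(x)|=1, x<0.
x=-1.53: |R|=0.9006
R=1: x+11/18x²=0 ⇒ x=−18/11=-1.6364; min R=1−1/(4·11/18)=0.5909>−1
Confirm numerically:
  x=-1.550: |R|=0.91819 <1
  x=-1.341: |R|=0.75795 <1
  x=-1.084: |R|=0.63409 <1
  x=-0.826: |R|=0.59095 <1
  x=-2.199: |R|=1.75609 >1
  x=-1.835: |R|=1.22275 >1
  x=-1.708: |R|=1.07477 >1
Stable set (-1.6364, 0).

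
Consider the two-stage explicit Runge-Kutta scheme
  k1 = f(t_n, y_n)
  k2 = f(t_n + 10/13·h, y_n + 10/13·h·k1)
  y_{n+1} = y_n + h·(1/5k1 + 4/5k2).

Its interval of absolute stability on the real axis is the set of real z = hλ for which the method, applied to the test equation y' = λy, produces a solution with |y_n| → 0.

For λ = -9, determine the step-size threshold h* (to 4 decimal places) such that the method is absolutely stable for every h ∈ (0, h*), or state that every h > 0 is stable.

(-1.6250,0); λ=-9 ⇒ h* = (13/8)/9 = 0.1806.

Test eqn y'=λy, z=hλ:
  k1=λy_n ⇒ h·k1=z·y_n;  k2=λ(1+10/13z)y_n ⇒ h·k2=z(1+10/13z)y_n
  y_{n+1}/y_n = 1 + 1/5z + 4/5z(1+10/13z) = 1 + z + 8/13z²
  so R(z) = 1 + z + 8/13z².

Boundary: |R(x)|=1, x<0.
x=-1.18: |R|=0.6769
R=1: x+8/13x²=0 ⇒ x=−13/8=-1.6250; min R=1−1/(4·8/13)=0.5938>−1
Confirm numerically:
  x=-1.236: |R|=0.70412 <1
  x=-1.164: |R|=0.66978 <1
  x=-1.125: |R|=0.65385 <1
  x=-1.863: |R|=1.27286 >1
  x=-1.834: |R|=1.23588 >1
Stable set (-1.6250, 0).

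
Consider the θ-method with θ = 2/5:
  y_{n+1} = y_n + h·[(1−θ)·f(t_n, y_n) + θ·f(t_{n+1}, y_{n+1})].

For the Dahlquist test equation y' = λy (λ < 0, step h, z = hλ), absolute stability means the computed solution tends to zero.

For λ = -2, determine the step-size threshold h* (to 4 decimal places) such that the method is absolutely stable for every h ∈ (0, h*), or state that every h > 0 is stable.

Test eqn y'=λy, z=hλ:
  y_{n+1} = y_n + z·[3/5·y_n + 2/5·y_{n+1}] ⇒ (1 − 2/5z)y_{n+1} = (1 + 3/5z)y_n
  so R(z) = (1 + 3/5z)/(1 − 2/5z).

Solve |R(x)|<1 on ℝ⁻.
x=-0.88: |R|=0.3491
R=−1: 1+3/5x = −1+2/5x ⇒ -1/5x=2 ⇒ x=2/(-1/5)=-10.0000
Confirm numerically:
  x=-9.509: |R|=0.97956 <1
  x=-8.937: |R|=0.95353 <1
  x=-8.347: |R|=0.92380 <1
  x=-10.387: |R|=1.01502 >1
  x=-10.145: |R|=1.00573 >1
Stable set (-10.0000, 0).

(-10.0000,0); λ=-2 ⇒ h* = (10)/2 = 5.0000.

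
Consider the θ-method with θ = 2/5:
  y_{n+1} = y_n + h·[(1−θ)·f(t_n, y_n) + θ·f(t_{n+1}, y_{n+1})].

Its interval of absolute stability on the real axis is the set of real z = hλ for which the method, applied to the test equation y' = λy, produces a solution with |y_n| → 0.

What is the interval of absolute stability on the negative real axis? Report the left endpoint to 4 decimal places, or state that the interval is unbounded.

On y'=λy, z=hλ:
  y_{n+1} = y_n + z·[3/5·y_n + 2/5·y_{n+1}] ⇒ (1 − 2/5z)y_{n+1} = (1 + 3/5z)y_n
  so R(z) = (1 + 3/5z)/(1 − 2/5z).

Boundary: |R(x)|=1, x<0.
x=-1.06: |R|=0.2556
R=−1: 1+3/5x = −1+2/5x ⇒ -1/5x=2 ⇒ x=2/(-1/5)=-10.0000
Confirm numerically:
  x=-6.415: |R|=0.79893 <1
  x=-5.101: |R|=0.67774 <1
  x=-4.076: |R|=0.54957 <1
  x=-10.384: |R|=1.01490 >1
  x=-10.235: |R|=1.00923 >1
  x=-10.186: |R|=1.00733 >1
Interval (-10.0000, 0).

z∈(-10.0000,0).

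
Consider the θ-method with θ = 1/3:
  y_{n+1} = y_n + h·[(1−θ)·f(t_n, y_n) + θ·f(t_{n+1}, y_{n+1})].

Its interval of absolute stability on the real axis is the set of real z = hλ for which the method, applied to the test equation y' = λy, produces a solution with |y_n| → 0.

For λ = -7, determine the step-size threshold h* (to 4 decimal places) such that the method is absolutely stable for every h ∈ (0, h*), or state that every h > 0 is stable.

Test eqn y'=λy, z=hλ:
  y_{n+1} = y_n + z·[2/3·y_n + 1/3·y_{n+1}] ⇒ (1 − 1/3z)y_{n+1} = (1 + 2/3z)y_n
  ⇒ R(z) = (1 + 2/3z)/(1 − 1/3z).

Boundary: |R(x)|=1, x<0.
x=-1.42: |R|=0.0362
R=−1: 1+2/3x = −1+1/3x ⇒ -1/3x=2 ⇒ x=2/(-1/3)=-6.0000
Confirm numerically:
  x=-5.676: |R|=0.96266 <1
  x=-4.664: |R|=0.82568 <1
  x=-3.670: |R|=0.65067 <1
  x=-6.318: |R|=1.03413 >1
  x=-6.306: |R|=1.03288 >1
  x=-6.197: |R|=1.02142 >1
Stable set (-6.0000, 0).

(-6.0000,0); λ=-7 ⇒ h* = (6)/7 = 0.8571.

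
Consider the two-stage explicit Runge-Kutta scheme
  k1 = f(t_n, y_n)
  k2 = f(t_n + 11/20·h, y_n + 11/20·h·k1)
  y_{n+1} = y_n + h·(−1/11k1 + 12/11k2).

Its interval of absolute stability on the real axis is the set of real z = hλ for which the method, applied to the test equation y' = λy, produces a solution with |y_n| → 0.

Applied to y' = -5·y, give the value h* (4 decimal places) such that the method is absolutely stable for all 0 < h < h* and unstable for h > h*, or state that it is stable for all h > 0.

On y'=λy, z=hλ:
  k1=λy_n ⇒ h·k1=z·y_n;  k2=λ(1+11/20z)y_n ⇒ h·k2=z(1+11/20z)y_n
  y_{n+1}/y_n = 1 − 1/11z + 12/11z(1+11/20z) = 1 + z + 3/5z²
  Hence R(z) = 1 + z + 3/5z².

Need |R(x)|<1, x<0.
x=-1.32: |R|=0.7254
R=1: x+3/5x²=0 ⇒ x=−5/3=-1.6667; min R=1−1/(4·3/5)=0.5833>−1
Confirm numerically:
  x=-1.410: |R|=0.78286 <1
  x=-1.277: |R|=0.70144 <1
  x=-1.171: |R|=0.65174 <1
  x=-2.187: |R|=1.68278 >1
  x=-2.171: |R|=1.65694 >1
  x=-1.953: |R|=1.33553 >1
Stable set (-1.6667, 0).

(-1.6667,0); λ=-5 ⇒ h* = (5/3)/5 = 0.3333.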